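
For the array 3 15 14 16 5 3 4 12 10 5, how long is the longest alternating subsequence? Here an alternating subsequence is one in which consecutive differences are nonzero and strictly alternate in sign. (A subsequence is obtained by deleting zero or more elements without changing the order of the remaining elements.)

A longest alternating subsequence is 3, 15, 14, 16, 5, 12, 10 (positions 1,2,3,4,5,8,9); its 6 consecutive differences strictly alternate in sign, and length 7 is optimal.

7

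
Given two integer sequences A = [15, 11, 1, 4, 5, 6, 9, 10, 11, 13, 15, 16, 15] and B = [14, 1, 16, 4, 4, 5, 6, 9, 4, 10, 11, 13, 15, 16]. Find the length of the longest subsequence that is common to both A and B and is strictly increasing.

10

A longest common strictly increasing subsequence is 1, 4, 5, 6, 9, 10, 11, 13, 15, 16 (length 10); it appears in order in both A and B, and no longer such subsequence exists.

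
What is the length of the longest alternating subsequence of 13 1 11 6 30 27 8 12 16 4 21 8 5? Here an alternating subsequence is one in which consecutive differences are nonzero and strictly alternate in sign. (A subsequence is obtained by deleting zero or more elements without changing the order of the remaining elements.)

A longest alternating subsequence is 13, 1, 11, 6, 30, 8, 12, 4, 21, 8 (positions 1,2,3,4,5,7,8,10,11,12); its 9 consecutive differences strictly alternate in sign, and length 10 is optimal.

10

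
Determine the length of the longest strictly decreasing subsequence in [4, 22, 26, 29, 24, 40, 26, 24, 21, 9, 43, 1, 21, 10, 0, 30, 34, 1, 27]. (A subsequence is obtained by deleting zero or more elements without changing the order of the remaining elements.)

Scanning left to right, the best length ending at each element is: 4→1, 22→1, 26→1, 29→1, 24→2, 40→1, 26→2, 24→3, 21→4, 9→5, 43→1, 1→6, 21→4, 10→5, 0→7, 30→2, 34→2, 1→6, 27→3.
So the longest decreasing subsequence has length 7, e.g. 29, 26, 24, 21, 9, 1, 0.

7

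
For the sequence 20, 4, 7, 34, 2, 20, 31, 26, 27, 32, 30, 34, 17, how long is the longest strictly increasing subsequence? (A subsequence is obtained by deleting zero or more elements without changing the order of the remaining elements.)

7

Scanning left to right, the best length ending at each element is: 20→1, 4→1, 7→2, 34→3, 2→1, 20→3, 31→4, 26→4, 27→5, 32→6, 30→6, 34→7, 17→3.
So the longest increasing subsequence has length 7, e.g. 4, 7, 20, 26, 27, 32, 34.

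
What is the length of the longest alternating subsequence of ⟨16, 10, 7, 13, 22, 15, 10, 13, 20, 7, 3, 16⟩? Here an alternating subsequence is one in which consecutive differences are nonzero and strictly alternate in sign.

Track the best alternating length ending on an up-step vs a down-step at each position: up/down = 1/1, 1/2, 1/2, 3/2, 3/1, 3/4, 3/4, 5/4, 5/4, 1/6, 1/6, 7/6.
The maximum over both is 7; one such subsequence is 16, 10, 13, 10, 13, 7, 16.

7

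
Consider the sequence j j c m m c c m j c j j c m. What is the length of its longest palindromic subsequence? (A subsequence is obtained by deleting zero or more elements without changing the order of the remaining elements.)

10

Using dp[i][j] = 2 + dp[i+1][j−1] if the ends match, else max(dp[i+1][j], dp[i][j−1]):
dp[1][14] = 10. A witness is jjcmccmcjj at positions 1,2,3,5,6,7,8,10,11,12.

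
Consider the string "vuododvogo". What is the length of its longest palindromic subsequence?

5

One longest palindromic subsequence is oovoo (positions 3,5,7,8,10); it reads the same forward and backward, and the interval DP gives dp[1][10] = 5.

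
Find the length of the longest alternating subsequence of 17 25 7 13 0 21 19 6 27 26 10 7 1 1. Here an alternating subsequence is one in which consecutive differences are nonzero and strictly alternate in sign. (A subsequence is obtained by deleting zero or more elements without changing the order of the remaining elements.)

Track the best alternating length ending on an up-step vs a down-step at each position: up/down = 1/1, 2/1, 1/3, 4/3, 1/5, 6/3, 6/7, 6/7, 8/1, 8/9, 8/9, 8/9, 6/9, 6/9.
The maximum over both is 9; one such subsequence is 17, 25, 7, 13, 0, 21, 19, 27, 26.

9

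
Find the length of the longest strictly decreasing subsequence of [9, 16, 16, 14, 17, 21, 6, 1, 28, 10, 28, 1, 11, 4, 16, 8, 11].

4

Let dp[i] be the longest decreasing subsequence ending at position i. Then dp = [1, 1, 1, 2, 1, 1, 3, 4, 1, 3, 1, 4, 3, 4, 2, 4, 3].
The maximum is 4; one witness is 16, 14, 6, 1 at positions 2,4,7,8.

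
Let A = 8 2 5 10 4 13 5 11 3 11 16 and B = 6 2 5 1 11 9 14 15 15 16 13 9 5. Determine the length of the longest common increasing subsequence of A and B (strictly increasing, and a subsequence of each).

4

For each value that appears in both, track the longest common increasing run ending there.
The best achievable length is 4; one witness is 2, 5, 11, 16 (A-positions 2,3,8,11, B-positions 2,3,5,10).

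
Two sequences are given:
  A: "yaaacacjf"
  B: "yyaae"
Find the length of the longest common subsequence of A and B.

3

Backtracking the LCS table gives one alignment: y (A1,B2) → a (A2,B3) → a (A3,B4).
So the longest common subsequence has length 3.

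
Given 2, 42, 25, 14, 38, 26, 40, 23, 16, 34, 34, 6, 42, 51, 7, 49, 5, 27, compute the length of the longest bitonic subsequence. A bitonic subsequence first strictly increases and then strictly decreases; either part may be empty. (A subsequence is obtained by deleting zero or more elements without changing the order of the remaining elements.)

Let inc[i] be the LIS ending at i and dec[i] the longest strictly decreasing subsequence starting at i. inc = [1, 2, 2, 2, 3, 3, 4, 3, 3, 4, 4, 2, 5, 6, 3, 6, 2, 4], dec = [1, 7, 5, 3, 6, 5, 5, 4, 3, 3, 3, 2, 3, 3, 2, 2, 1, 1].
max_i inc[i]+dec[i]−1 = 8, with one witness 2, 42, 38, 26, 23, 16, 7, 5.

8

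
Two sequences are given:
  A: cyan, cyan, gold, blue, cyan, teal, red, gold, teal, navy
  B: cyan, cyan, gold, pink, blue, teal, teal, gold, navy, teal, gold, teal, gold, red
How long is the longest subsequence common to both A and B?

7

Backtracking the LCS table gives one alignment: cyan (A1,B1) → cyan (A2,B2) → gold (A3,B3) → blue (A4,B5) → teal (A6,B10) → gold (A8,B11) → teal (A9,B12).
So the longest common subsequence has length 7.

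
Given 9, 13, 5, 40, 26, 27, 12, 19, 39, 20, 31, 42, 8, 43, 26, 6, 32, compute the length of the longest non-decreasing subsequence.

7

One longest non-decreasing subsequence is 9, 13, 26, 27, 39, 42, 43 (positions 1,2,5,6,9,12,14), of length 7; no longer one exists.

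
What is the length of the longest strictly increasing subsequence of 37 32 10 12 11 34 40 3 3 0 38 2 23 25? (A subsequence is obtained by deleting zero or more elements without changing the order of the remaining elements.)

Let dp[i] be the longest increasing subsequence ending at position i. Then dp = [1, 1, 1, 2, 2, 3, 4, 1, 1, 1, 4, 2, 3, 4].
The maximum is 4; one witness is 10, 12, 34, 40 at positions 3,4,6,7.

4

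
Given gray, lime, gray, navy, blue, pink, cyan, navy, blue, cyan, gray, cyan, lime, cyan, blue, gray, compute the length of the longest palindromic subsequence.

9

One longest palindromic subsequence is gray blue cyan cyan gray cyan cyan blue gray (positions 1,5,7,10,11,12,14,15,16); it reads the same forward and backward, and the interval DP gives dp[1][16] = 9.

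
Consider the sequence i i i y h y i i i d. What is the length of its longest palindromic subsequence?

9

One longest palindromic subsequence is iiiyhyiii (positions 1,2,3,4,5,6,7,8,9); it reads the same forward and backward, and the interval DP gives dp[1][10] = 9.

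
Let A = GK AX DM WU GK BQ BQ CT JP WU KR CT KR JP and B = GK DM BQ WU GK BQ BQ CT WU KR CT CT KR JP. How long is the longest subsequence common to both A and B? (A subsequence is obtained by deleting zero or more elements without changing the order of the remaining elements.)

12

Backtracking the LCS table gives one alignment: GK (A1,B1) → DM (A3,B2) → WU (A4,B4) → GK (A5,B5) → BQ (A6,B6) → BQ (A7,B7) → CT (A8,B8) → WU (A10,B9) → KR (A11,B10) → CT (A12,B12) → KR (A13,B13) → JP (A14,B14).
So the longest common subsequence has length 12.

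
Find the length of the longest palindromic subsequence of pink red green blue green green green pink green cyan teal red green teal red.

One longest palindromic subsequence is red green green green green green green red (positions 2,3,5,6,7,9,13,15); it reads the same forward and backward, and the interval DP gives dp[1][15] = 8.

8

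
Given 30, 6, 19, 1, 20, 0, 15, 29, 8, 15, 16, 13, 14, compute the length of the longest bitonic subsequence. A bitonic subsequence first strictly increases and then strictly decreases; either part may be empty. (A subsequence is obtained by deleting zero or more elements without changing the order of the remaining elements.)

6

Let inc[i] be the LIS ending at i and dec[i] the longest strictly decreasing subsequence starting at i. inc = [1, 1, 2, 1, 3, 1, 2, 4, 2, 3, 4, 3, 4], dec = [4, 3, 3, 2, 3, 1, 2, 3, 1, 2, 2, 1, 1].
max_i inc[i]+dec[i]−1 = 6, with one witness 6, 19, 20, 29, 16, 14.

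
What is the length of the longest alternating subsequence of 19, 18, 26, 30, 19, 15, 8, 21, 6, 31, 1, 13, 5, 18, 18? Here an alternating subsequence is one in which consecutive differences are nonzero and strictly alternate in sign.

11

Track the best alternating length ending on an up-step vs a down-step at each position: up/down = 1/1, 1/2, 3/1, 3/1, 3/4, 1/4, 1/4, 5/4, 1/6, 7/1, 1/8, 9/8, 9/10, 11/8, 11/8.
The maximum over both is 11; one such subsequence is 19, 18, 26, 19, 21, 6, 31, 1, 13, 5, 18.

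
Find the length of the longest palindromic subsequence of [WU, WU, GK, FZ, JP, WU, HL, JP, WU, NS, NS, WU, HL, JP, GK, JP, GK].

10

Using dp[i][j] = 2 + dp[i+1][j−1] if the ends match, else max(dp[i+1][j], dp[i][j−1]):
dp[1][17] = 10. A witness is GK JP JP WU NS NS WU JP JP GK at positions 3,5,8,9,10,11,12,14,16,17.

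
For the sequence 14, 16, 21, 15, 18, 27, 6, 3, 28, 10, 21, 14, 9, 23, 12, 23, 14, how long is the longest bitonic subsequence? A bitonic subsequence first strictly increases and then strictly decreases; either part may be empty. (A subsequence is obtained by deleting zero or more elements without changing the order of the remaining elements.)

One longest bitonic subsequence is 14, 16, 21, 27, 28, 21, 14, 12 (positions 1,2,3,6,9,11,12,15): it rises to 28 then falls. Length 8 is optimal.

8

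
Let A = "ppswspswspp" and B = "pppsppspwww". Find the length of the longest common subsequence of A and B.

6

A longest common subsequence is ppsspw (length 6); the LCS DP confirms no longer common subsequence exists.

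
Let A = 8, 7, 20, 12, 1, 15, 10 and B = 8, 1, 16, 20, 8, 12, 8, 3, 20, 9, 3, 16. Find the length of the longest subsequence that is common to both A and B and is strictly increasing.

A longest common strictly increasing subsequence is 8, 20 (length 2); it appears in order in both A and B, and no longer such subsequence exists.

2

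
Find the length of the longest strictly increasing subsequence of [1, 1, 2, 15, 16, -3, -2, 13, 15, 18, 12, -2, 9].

Let dp[i] be the longest increasing subsequence ending at position i. Then dp = [1, 1, 2, 3, 4, 1, 2, 3, 4, 5, 3, 2, 3].
The maximum is 5; one witness is 1, 2, 15, 16, 18 at positions 1,3,4,5,10.

5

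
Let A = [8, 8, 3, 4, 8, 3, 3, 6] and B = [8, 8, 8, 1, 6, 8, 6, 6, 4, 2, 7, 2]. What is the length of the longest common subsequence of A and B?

4

Backtracking the LCS table gives one alignment: 8 (A1,B2) → 8 (A2,B3) → 8 (A5,B6) → 6 (A8,B8).
So the longest common subsequence has length 4.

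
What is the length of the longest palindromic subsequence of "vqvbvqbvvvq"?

One longest palindromic subsequence is qvvvvvq (positions 2,3,5,8,9,10,11); it reads the same forward and backward, and the interval DP gives dp[1][11] = 7.

7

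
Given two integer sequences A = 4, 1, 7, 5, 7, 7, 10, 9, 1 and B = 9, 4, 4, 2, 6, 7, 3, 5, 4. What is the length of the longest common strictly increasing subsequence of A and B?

A longest common strictly increasing subsequence is 4, 7 (length 2); it appears in order in both A and B, and no longer such subsequence exists.

2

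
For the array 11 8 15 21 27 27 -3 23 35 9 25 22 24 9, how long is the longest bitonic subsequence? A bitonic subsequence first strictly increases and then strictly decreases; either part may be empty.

One longest bitonic subsequence is 11, 15, 21, 27, 35, 25, 24, 9 (positions 1,3,4,5,9,11,13,14): it rises to 35 then falls. Length 8 is optimal.

8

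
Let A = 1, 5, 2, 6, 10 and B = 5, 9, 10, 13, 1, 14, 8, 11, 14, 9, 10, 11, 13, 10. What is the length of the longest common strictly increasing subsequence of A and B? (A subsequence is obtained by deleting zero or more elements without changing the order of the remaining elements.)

For each value that appears in both, track the longest common increasing run ending there.
The best achievable length is 2; one witness is 5, 10 (A-positions 2,5, B-positions 1,3).

2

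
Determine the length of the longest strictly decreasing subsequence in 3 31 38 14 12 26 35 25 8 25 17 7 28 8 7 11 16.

6

Let dp[i] be the longest decreasing subsequence ending at position i. Then dp = [1, 1, 1, 2, 3, 2, 2, 3, 4, 3, 4, 5, 3, 5, 6, 5, 5].
The maximum is 6; one witness is 31, 26, 25, 17, 8, 7 at positions 2,6,8,11,14,15.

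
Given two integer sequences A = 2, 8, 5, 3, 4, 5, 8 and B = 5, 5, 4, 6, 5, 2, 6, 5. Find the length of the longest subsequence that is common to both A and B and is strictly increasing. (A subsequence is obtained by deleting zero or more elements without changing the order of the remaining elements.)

A longest common strictly increasing subsequence is 4, 5 (length 2); it appears in order in both A and B, and no longer such subsequence exists.

2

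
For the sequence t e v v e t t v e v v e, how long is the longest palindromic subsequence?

Using dp[i][j] = 2 + dp[i+1][j−1] if the ends match, else max(dp[i+1][j], dp[i][j−1]):
dp[1][12] = 10. A witness is evvettevve at positions 2,3,4,5,6,7,9,10,11,12.

10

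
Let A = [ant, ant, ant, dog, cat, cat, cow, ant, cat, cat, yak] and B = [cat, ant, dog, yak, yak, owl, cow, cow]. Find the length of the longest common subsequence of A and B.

Backtracking the LCS table gives one alignment: ant (A3,B2) → dog (A4,B3) → cow (A7,B8).
So the longest common subsequence has length 3.

3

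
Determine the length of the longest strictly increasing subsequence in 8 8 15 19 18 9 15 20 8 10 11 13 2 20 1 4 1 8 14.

Scanning left to right, the best length ending at each element is: 8→1, 8→1, 15→2, 19→3, 18→3, 9→2, 15→3, 20→4, 8→1, 10→3, 11→4, 13→5, 2→1, 20→6, 1→1, 4→2, 1→1, 8→3, 14→6.
So the longest increasing subsequence has length 6, e.g. 8, 9, 10, 11, 13, 20.

6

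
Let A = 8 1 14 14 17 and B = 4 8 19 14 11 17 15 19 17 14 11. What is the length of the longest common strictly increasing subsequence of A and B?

3

For each value that appears in both, track the longest common increasing run ending there.
The best achievable length is 3; one witness is 8, 14, 17 (A-positions 1,3,5, B-positions 2,4,6).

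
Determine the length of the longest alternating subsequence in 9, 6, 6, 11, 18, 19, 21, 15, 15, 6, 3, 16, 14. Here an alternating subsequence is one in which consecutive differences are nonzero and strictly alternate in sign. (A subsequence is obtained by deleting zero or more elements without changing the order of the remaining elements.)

6

A longest alternating subsequence is 9, 6, 18, 15, 16, 14 (positions 1,2,5,8,12,13); its 5 consecutive differences strictly alternate in sign, and length 6 is optimal.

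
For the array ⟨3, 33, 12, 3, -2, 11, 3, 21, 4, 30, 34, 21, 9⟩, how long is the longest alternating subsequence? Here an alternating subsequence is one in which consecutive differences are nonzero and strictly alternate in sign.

A longest alternating subsequence is 3, 33, 3, 11, 3, 21, 4, 30, 21 (positions 1,2,4,6,7,8,9,10,12); its 8 consecutive differences strictly alternate in sign, and length 9 is optimal.

9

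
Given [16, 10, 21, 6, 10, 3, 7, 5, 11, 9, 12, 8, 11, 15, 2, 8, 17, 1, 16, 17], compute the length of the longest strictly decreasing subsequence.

Let dp[i] be the longest decreasing subsequence ending at position i. Then dp = [1, 2, 1, 3, 2, 4, 3, 4, 2, 3, 2, 4, 3, 2, 5, 4, 2, 6, 3, 2].
The maximum is 6; one witness is 16, 10, 6, 3, 2, 1 at positions 1,2,4,6,15,18.

6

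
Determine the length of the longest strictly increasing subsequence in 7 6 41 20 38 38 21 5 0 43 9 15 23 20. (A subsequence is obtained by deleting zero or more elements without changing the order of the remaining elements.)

4

Scanning left to right, the best length ending at each element is: 7→1, 6→1, 41→2, 20→2, 38→3, 38→3, 21→3, 5→1, 0→1, 43→4, 9→2, 15→3, 23→4, 20→4.
So the longest increasing subsequence has length 4, e.g. 7, 20, 38, 43.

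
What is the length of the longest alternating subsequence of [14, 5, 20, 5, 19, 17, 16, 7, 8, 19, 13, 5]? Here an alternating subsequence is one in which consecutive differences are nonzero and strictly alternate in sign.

Track the best alternating length ending on an up-step vs a down-step at each position: up/down = 1/1, 1/2, 3/1, 1/4, 5/4, 5/6, 5/6, 5/6, 7/6, 7/4, 7/8, 1/8.
The maximum over both is 8; one such subsequence is 14, 5, 20, 5, 19, 17, 19, 13.

8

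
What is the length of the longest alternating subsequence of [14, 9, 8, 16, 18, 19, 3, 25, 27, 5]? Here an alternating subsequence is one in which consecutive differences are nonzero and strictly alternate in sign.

Track the best alternating length ending on an up-step vs a down-step at each position: up/down = 1/1, 1/2, 1/2, 3/1, 3/1, 3/1, 1/4, 5/1, 5/1, 5/6.
The maximum over both is 6; one such subsequence is 14, 9, 16, 3, 25, 5.

6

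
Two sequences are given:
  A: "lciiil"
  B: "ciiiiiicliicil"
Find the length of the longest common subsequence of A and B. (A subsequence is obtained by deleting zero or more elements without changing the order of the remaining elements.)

A longest common subsequence is liiil (length 5); the LCS DP confirms no longer common subsequence exists.

5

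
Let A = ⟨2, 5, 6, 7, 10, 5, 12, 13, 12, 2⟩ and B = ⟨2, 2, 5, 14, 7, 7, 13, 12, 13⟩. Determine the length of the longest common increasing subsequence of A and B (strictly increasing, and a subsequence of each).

5

For each value that appears in both, track the longest common increasing run ending there.
The best achievable length is 5; one witness is 2, 5, 7, 12, 13 (A-positions 1,2,4,7,8, B-positions 1,3,5,8,9).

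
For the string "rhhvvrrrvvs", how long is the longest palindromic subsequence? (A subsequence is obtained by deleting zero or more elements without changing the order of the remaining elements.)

7

One longest palindromic subsequence is vvrrrvv (positions 4,5,6,7,8,9,10); it reads the same forward and backward, and the interval DP gives dp[1][11] = 7.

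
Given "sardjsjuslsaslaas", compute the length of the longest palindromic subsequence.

One longest palindromic subsequence is salsaslas (positions 1,2,10,11,12,13,14,16,17); it reads the same forward and backward, and the interval DP gives dp[1][17] = 9.

9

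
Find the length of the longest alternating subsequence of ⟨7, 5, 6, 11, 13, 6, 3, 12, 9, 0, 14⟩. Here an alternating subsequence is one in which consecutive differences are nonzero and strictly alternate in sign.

7

A longest alternating subsequence is 7, 5, 11, 6, 12, 9, 14 (positions 1,2,4,6,8,9,11); its 6 consecutive differences strictly alternate in sign, and length 7 is optimal.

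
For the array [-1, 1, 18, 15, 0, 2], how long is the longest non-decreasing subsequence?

3

Let dp[i] be the longest non-decreasing subsequence ending at position i. Then dp = [1, 2, 3, 3, 2, 3].
The maximum is 3; one witness is -1, 1, 18 at positions 1,2,3.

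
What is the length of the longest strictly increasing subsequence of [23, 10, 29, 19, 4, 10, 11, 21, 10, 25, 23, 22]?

5

One longest increasing subsequence is 4, 10, 11, 21, 25 (positions 5,6,7,8,10), of length 5; no longer one exists.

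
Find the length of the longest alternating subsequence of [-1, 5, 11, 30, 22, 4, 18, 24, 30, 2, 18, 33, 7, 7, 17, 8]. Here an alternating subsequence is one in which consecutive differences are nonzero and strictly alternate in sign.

A longest alternating subsequence is -1, 5, 4, 18, 2, 18, 7, 17, 8 (positions 1,2,6,7,10,11,13,15,16); its 8 consecutive differences strictly alternate in sign, and length 9 is optimal.

9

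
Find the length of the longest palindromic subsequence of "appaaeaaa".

Using dp[i][j] = 2 + dp[i+1][j−1] if the ends match, else max(dp[i+1][j], dp[i][j−1]):
dp[1][9] = 7. A witness is aaaeaaa at positions 1,4,5,6,7,8,9.

7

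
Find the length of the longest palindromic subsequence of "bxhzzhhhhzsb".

8

One longest palindromic subsequence is bzhhhhzb (positions 1,5,6,7,8,9,10,12); it reads the same forward and backward, and the interval DP gives dp[1][12] = 8.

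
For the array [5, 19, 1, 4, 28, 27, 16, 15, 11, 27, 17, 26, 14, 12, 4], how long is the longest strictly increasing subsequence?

5

One longest increasing subsequence is 1, 4, 16, 17, 26 (positions 3,4,7,11,12), of length 5; no longer one exists.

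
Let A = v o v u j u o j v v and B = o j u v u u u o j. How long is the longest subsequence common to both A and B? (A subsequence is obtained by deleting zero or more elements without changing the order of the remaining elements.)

6

Backtracking the LCS table gives one alignment: o (A2,B1) → v (A3,B4) → u (A4,B6) → u (A6,B7) → o (A7,B8) → j (A8,B9).
So the longest common subsequence has length 6.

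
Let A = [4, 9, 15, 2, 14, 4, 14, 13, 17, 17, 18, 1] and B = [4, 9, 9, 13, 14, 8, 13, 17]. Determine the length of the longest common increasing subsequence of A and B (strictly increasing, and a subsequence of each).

4

A longest common strictly increasing subsequence is 4, 9, 13, 17 (length 4); it appears in order in both A and B, and no longer such subsequence exists.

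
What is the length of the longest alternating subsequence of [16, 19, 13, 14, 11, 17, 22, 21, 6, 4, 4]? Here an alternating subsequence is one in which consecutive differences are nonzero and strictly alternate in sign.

A longest alternating subsequence is 16, 19, 13, 14, 11, 22, 21 (positions 1,2,3,4,5,7,8); its 6 consecutive differences strictly alternate in sign, and length 7 is optimal.

7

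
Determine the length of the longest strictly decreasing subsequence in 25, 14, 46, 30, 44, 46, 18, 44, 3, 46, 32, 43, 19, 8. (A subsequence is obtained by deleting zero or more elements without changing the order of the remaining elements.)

5

Scanning left to right, the best length ending at each element is: 25→1, 14→2, 46→1, 30→2, 44→2, 46→1, 18→3, 44→2, 3→4, 46→1, 32→3, 43→3, 19→4, 8→5.
So the longest decreasing subsequence has length 5, e.g. 46, 44, 32, 19, 8.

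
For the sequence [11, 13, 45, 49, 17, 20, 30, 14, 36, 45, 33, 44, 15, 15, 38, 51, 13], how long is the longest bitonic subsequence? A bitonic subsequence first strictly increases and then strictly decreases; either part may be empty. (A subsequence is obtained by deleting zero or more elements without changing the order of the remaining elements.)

Let inc[i] be the LIS ending at i and dec[i] the longest strictly decreasing subsequence starting at i. inc = [1, 2, 3, 4, 3, 4, 5, 3, 6, 7, 6, 7, 4, 4, 7, 8, 2], dec = [1, 1, 5, 5, 3, 3, 3, 2, 4, 4, 3, 3, 2, 2, 2, 2, 1].
max_i inc[i]+dec[i]−1 = 10, with one witness 11, 13, 17, 20, 30, 36, 45, 44, 38, 13.

10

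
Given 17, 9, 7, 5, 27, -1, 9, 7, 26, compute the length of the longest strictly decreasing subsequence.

Scanning left to right, the best length ending at each element is: 17→1, 9→2, 7→3, 5→4, 27→1, -1→5, 9→2, 7→3, 26→2.
So the longest decreasing subsequence has length 5, e.g. 17, 9, 7, 5, -1.

5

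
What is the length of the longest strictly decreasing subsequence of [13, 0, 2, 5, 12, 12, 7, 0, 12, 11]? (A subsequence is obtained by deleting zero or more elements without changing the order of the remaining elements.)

Let dp[i] be the longest decreasing subsequence ending at position i. Then dp = [1, 2, 2, 2, 2, 2, 3, 4, 2, 3].
The maximum is 4; one witness is 13, 12, 7, 0 at positions 1,5,7,8.

4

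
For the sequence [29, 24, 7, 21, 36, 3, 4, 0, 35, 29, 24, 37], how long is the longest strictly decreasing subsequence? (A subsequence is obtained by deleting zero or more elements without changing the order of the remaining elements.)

Scanning left to right, the best length ending at each element is: 29→1, 24→2, 7→3, 21→3, 36→1, 3→4, 4→4, 0→5, 35→2, 29→3, 24→4, 37→1.
So the longest decreasing subsequence has length 5, e.g. 29, 24, 7, 3, 0.

5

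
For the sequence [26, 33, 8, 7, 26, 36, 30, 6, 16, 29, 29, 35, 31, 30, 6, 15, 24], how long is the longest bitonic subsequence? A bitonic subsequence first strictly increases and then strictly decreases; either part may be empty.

Let inc[i] be the LIS ending at i and dec[i] the longest strictly decreasing subsequence starting at i. inc = [1, 2, 1, 1, 2, 3, 3, 1, 2, 3, 3, 4, 4, 4, 1, 2, 3], dec = [4, 4, 3, 2, 3, 5, 3, 1, 2, 2, 2, 4, 3, 2, 1, 1, 1].
max_i inc[i]+dec[i]−1 = 7, with one witness 26, 33, 36, 35, 31, 30, 24.

7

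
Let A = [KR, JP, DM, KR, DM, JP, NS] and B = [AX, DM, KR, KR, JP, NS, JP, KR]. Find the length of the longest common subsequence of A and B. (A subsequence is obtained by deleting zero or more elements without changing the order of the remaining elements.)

4

A longest common subsequence is KR, KR, JP, NS (length 4); the LCS DP confirms no longer common subsequence exists.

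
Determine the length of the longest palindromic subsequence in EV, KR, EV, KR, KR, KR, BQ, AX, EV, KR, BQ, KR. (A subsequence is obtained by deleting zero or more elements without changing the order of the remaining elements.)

7

Using dp[i][j] = 2 + dp[i+1][j−1] if the ends match, else max(dp[i+1][j], dp[i][j−1]):
dp[1][12] = 7. A witness is KR EV KR KR KR EV KR at positions 2,3,4,5,6,9,12.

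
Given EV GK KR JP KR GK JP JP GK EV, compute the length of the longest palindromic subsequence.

One longest palindromic subsequence is EV GK JP JP JP GK EV (positions 1,2,4,7,8,9,10); it reads the same forward and backward, and the interval DP gives dp[1][10] = 7.

7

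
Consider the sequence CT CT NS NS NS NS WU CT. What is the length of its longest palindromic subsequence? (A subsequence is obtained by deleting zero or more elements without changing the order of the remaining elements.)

6

One longest palindromic subsequence is CT NS NS NS NS CT (positions 1,3,4,5,6,8); it reads the same forward and backward, and the interval DP gives dp[1][8] = 6.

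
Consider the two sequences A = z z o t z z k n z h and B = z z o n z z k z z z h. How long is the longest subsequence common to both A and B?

8

Backtracking the LCS table gives one alignment: z (A1,B1) → z (A2,B2) → o (A3,B3) → z (A5,B5) → z (A6,B6) → k (A7,B7) → z (A9,B10) → h (A10,B11).
So the longest common subsequence has length 8.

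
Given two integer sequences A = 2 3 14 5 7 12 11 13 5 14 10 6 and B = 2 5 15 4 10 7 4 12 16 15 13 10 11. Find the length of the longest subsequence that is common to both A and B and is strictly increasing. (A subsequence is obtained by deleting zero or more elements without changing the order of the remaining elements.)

5

For each value that appears in both, track the longest common increasing run ending there.
The best achievable length is 5; one witness is 2, 5, 7, 12, 13 (A-positions 1,4,5,6,8, B-positions 1,2,6,8,11).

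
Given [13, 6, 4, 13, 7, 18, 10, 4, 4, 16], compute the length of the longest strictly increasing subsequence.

Let dp[i] be the longest increasing subsequence ending at position i. Then dp = [1, 1, 1, 2, 2, 3, 3, 1, 1, 4].
The maximum is 4; one witness is 6, 7, 10, 16 at positions 2,5,7,10.

4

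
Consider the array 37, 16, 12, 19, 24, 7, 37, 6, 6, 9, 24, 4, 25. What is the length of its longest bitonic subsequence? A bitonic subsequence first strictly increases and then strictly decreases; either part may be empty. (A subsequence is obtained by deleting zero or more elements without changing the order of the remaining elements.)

6

Let inc[i] be the LIS ending at i and dec[i] the longest strictly decreasing subsequence starting at i. inc = [1, 1, 1, 2, 3, 1, 4, 1, 1, 2, 3, 1, 4], dec = [6, 5, 4, 4, 4, 3, 3, 2, 2, 2, 2, 1, 1].
max_i inc[i]+dec[i]−1 = 6, with one witness 37, 16, 12, 7, 6, 4.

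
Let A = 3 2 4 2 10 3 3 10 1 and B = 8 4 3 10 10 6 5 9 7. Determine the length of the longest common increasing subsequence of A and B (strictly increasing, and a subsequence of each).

For each value that appears in both, track the longest common increasing run ending there.
The best achievable length is 2; one witness is 4, 10 (A-positions 3,5, B-positions 2,4).

2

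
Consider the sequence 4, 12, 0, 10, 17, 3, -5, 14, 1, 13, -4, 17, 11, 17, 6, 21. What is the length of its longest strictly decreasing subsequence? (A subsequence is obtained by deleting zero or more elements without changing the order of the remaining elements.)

Let dp[i] be the longest decreasing subsequence ending at position i. Then dp = [1, 1, 2, 2, 1, 3, 4, 2, 4, 3, 5, 1, 4, 1, 5, 1].
The maximum is 5; one witness is 12, 10, 3, 1, -4 at positions 2,4,6,9,11.

5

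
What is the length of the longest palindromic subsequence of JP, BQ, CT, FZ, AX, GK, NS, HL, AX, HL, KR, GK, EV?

5

Using dp[i][j] = 2 + dp[i+1][j−1] if the ends match, else max(dp[i+1][j], dp[i][j−1]):
dp[1][13] = 5. A witness is GK HL AX HL GK at positions 6,8,9,10,12.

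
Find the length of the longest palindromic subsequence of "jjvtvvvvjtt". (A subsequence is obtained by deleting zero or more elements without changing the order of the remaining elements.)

One longest palindromic subsequence is jvvvvvj (positions 2,3,5,6,7,8,9); it reads the same forward and backward, and the interval DP gives dp[1][11] = 7.

7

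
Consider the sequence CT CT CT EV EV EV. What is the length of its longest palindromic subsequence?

Using dp[i][j] = 2 + dp[i+1][j−1] if the ends match, else max(dp[i+1][j], dp[i][j−1]):
dp[1][6] = 3. A witness is EV EV EV at positions 4,5,6.

3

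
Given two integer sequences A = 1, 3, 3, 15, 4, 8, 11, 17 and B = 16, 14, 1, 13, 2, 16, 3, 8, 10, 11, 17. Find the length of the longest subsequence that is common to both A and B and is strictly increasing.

A longest common strictly increasing subsequence is 1, 3, 8, 11, 17 (length 5); it appears in order in both A and B, and no longer such subsequence exists.

5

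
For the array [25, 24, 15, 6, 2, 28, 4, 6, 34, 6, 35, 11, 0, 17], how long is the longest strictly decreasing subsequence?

One longest decreasing subsequence is 25, 24, 15, 6, 2, 0 (positions 1,2,3,4,5,13), of length 6; no longer one exists.

6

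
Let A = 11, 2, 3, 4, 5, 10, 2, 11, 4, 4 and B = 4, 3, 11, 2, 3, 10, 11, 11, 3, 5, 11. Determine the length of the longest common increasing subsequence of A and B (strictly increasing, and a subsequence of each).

4

For each value that appears in both, track the longest common increasing run ending there.
The best achievable length is 4; one witness is 2, 3, 10, 11 (A-positions 2,3,6,8, B-positions 4,5,6,7).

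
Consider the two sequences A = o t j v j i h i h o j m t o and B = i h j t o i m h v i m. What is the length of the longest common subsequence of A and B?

A longest common subsequence is oihim (length 5); the LCS DP confirms no longer common subsequence exists.

5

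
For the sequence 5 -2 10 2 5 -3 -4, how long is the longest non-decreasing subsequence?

Let dp[i] be the longest non-decreasing subsequence ending at position i. Then dp = [1, 1, 2, 2, 3, 1, 1].
The maximum is 3; one witness is -2, 2, 5 at positions 2,4,5.

3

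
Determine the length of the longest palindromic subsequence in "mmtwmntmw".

5

Using dp[i][j] = 2 + dp[i+1][j−1] if the ends match, else max(dp[i+1][j], dp[i][j−1]):
dp[1][9] = 5. A witness is wmtmw at positions 4,5,7,8,9.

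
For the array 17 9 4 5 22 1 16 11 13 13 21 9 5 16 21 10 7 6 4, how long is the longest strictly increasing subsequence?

6

Let dp[i] be the longest increasing subsequence ending at position i. Then dp = [1, 1, 1, 2, 3, 1, 3, 3, 4, 4, 5, 3, 2, 5, 6, 4, 3, 3, 2].
The maximum is 6; one witness is 4, 5, 11, 13, 16, 21 at positions 3,4,8,9,14,15.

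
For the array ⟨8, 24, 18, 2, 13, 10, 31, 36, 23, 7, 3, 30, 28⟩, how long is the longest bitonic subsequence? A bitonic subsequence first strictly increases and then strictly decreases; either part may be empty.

Let inc[i] be the LIS ending at i and dec[i] the longest strictly decreasing subsequence starting at i. inc = [1, 2, 2, 1, 2, 2, 3, 4, 3, 2, 2, 4, 4], dec = [3, 6, 5, 1, 4, 3, 4, 4, 3, 2, 1, 2, 1].
max_i inc[i]+dec[i]−1 = 7, with one witness 8, 24, 18, 13, 10, 7, 3.

7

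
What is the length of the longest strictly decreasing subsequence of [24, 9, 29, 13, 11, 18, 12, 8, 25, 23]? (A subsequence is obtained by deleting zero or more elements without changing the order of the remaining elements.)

One longest decreasing subsequence is 24, 13, 11, 8 (positions 1,4,5,8), of length 4; no longer one exists.

4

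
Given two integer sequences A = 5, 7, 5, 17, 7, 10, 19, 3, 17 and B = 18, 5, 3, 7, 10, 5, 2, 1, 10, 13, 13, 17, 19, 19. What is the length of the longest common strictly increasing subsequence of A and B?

4

A longest common strictly increasing subsequence is 5, 7, 10, 17 (length 4); it appears in order in both A and B, and no longer such subsequence exists.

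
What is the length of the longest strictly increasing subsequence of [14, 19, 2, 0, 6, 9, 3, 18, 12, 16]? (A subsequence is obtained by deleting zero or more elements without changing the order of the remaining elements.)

5

Scanning left to right, the best length ending at each element is: 14→1, 19→2, 2→1, 0→1, 6→2, 9→3, 3→2, 18→4, 12→4, 16→5.
So the longest increasing subsequence has length 5, e.g. 2, 6, 9, 12, 16.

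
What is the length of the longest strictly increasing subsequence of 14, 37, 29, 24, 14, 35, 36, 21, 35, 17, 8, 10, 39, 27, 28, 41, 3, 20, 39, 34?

6

Let dp[i] be the longest increasing subsequence ending at position i. Then dp = [1, 2, 2, 2, 1, 3, 4, 2, 3, 2, 1, 2, 5, 3, 4, 6, 1, 3, 5, 5].
The maximum is 6; one witness is 14, 29, 35, 36, 39, 41 at positions 1,3,6,7,13,16.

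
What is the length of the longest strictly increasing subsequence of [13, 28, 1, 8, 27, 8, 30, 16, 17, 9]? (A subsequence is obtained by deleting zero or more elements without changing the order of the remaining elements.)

Let dp[i] be the longest increasing subsequence ending at position i. Then dp = [1, 2, 1, 2, 3, 2, 4, 3, 4, 3].
The maximum is 4; one witness is 1, 8, 27, 30 at positions 3,4,5,7.

4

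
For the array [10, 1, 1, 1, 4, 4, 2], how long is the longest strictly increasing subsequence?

2

Scanning left to right, the best length ending at each element is: 10→1, 1→1, 1→1, 1→1, 4→2, 4→2, 2→2.
So the longest increasing subsequence has length 2, e.g. 1, 4.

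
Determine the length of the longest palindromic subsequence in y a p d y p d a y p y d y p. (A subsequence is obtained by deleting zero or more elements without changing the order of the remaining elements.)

9

Using dp[i][j] = 2 + dp[i+1][j−1] if the ends match, else max(dp[i+1][j], dp[i][j−1]):
dp[1][14] = 9. A witness is pydypydyp at positions 3,5,7,9,10,11,12,13,14.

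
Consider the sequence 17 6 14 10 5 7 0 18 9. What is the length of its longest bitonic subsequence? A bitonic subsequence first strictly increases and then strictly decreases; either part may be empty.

Let inc[i] be the LIS ending at i and dec[i] the longest strictly decreasing subsequence starting at i. inc = [1, 1, 2, 2, 1, 2, 1, 3, 3], dec = [5, 3, 4, 3, 2, 2, 1, 2, 1].
max_i inc[i]+dec[i]−1 = 5, with one witness 17, 14, 10, 7, 0.

5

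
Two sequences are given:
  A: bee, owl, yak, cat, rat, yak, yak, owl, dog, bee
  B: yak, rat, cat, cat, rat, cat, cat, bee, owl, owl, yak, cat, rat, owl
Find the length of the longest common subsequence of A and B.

A longest common subsequence is bee, owl, yak, cat, rat, owl (length 6); the LCS DP confirms no longer common subsequence exists.

6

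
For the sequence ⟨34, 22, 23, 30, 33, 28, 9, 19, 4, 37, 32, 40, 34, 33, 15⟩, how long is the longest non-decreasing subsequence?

Scanning left to right, the best length ending at each element is: 34→1, 22→1, 23→2, 30→3, 33→4, 28→3, 9→1, 19→2, 4→1, 37→5, 32→4, 40→6, 34→5, 33→5, 15→2.
So the longest non-decreasing subsequence has length 6, e.g. 22, 23, 30, 33, 37, 40.

6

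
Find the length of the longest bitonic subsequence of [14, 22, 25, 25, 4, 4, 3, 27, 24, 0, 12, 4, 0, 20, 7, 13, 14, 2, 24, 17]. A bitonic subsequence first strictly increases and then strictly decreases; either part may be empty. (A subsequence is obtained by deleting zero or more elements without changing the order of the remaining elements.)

8

Let inc[i] be the LIS ending at i and dec[i] the longest strictly decreasing subsequence starting at i. inc = [1, 2, 3, 3, 1, 1, 1, 4, 3, 1, 2, 2, 1, 3, 3, 4, 5, 2, 6, 6], dec = [4, 4, 5, 5, 3, 3, 2, 5, 4, 1, 3, 2, 1, 3, 2, 2, 2, 1, 2, 1].
max_i inc[i]+dec[i]−1 = 8, with one witness 14, 22, 25, 27, 24, 20, 14, 2.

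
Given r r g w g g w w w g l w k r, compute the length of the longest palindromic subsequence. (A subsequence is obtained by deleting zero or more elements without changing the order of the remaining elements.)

9

One longest palindromic subsequence is rwgwwwgwr (positions 1,4,6,7,8,9,10,12,14); it reads the same forward and backward, and the interval DP gives dp[1][14] = 9.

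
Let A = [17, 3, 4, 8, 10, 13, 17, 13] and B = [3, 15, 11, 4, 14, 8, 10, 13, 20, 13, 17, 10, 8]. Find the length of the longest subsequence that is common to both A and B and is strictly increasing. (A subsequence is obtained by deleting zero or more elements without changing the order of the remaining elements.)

6

For each value that appears in both, track the longest common increasing run ending there.
The best achievable length is 6; one witness is 3, 4, 8, 10, 13, 17 (A-positions 2,3,4,5,6,7, B-positions 1,4,6,7,8,11).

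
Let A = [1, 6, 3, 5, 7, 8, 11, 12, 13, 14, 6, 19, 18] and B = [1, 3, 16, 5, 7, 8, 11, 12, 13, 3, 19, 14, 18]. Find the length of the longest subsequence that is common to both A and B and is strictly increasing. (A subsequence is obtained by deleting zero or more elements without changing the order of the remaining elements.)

10

A longest common strictly increasing subsequence is 1, 3, 5, 7, 8, 11, 12, 13, 14, 18 (length 10); it appears in order in both A and B, and no longer such subsequence exists.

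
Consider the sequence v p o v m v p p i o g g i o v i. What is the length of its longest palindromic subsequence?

Using dp[i][j] = 2 + dp[i+1][j−1] if the ends match, else max(dp[i+1][j], dp[i][j−1]):
dp[1][16] = 8. A witness is voiggiov at positions 1,3,9,11,12,13,14,15.

8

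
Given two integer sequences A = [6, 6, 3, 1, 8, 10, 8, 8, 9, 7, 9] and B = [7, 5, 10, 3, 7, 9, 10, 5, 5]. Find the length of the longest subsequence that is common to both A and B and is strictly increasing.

3

A longest common strictly increasing subsequence is 3, 7, 9 (length 3); it appears in order in both A and B, and no longer such subsequence exists.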